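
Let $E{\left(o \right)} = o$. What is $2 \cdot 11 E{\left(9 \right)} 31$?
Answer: $6138$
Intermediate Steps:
$2 \cdot 11 E{\left(9 \right)} 31 = 2 \cdot 11 \cdot 9 \cdot 31 = 22 \cdot 9 \cdot 31 = 198 \cdot 31 = 6138$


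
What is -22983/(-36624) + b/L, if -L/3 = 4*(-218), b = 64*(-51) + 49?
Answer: -22027/36624 ≈ -0.60144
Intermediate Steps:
b = -3215 (b = -3264 + 49 = -3215)
L = 2616 (L = -12*(-218) = -3*(-872) = 2616)
-22983/(-36624) + b/L = -22983/(-36624) - 3215/2616 = -22983*(-1/36624) - 3215*1/2616 = 7661/12208 - 3215/2616 = -22027/36624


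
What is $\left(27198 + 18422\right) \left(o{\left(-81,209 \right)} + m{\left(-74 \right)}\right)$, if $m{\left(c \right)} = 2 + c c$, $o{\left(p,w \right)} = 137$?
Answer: $256156300$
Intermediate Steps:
$m{\left(c \right)} = 2 + c^{2}$
$\left(27198 + 18422\right) \left(o{\left(-81,209 \right)} + m{\left(-74 \right)}\right) = \left(27198 + 18422\right) \left(137 + \left(2 + \left(-74\right)^{2}\right)\right) = 45620 \left(137 + \left(2 + 5476\right)\right) = 45620 \left(137 + 5478\right) = 45620 \cdot 5615 = 256156300$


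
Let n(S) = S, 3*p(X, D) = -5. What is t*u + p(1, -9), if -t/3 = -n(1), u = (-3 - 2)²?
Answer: 220/3 ≈ 73.333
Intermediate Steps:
p(X, D) = -5/3 (p(X, D) = (⅓)*(-5) = -5/3)
u = 25 (u = (-5)² = 25)
t = 3 (t = -(-3) = -3*(-1) = 3)
t*u + p(1, -9) = 3*25 - 5/3 = 75 - 5/3 = 220/3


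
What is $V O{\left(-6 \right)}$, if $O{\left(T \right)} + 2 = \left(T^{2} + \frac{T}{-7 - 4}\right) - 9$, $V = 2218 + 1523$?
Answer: $\frac{1051221}{11} \approx 95566.0$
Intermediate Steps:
$V = 3741$
$O{\left(T \right)} = -11 + T^{2} - \frac{T}{11}$ ($O{\left(T \right)} = -2 - \left(9 - T^{2} - \frac{T}{-7 - 4}\right) = -2 - \left(9 - T^{2} - \frac{T}{-11}\right) = -2 - \left(9 - T^{2} + \frac{T}{11}\right) = -11 + T^{2} - \frac{T}{11}$)
$V O{\left(-6 \right)} = 3741 \left(-11 + \left(-6\right)^{2} - - \frac{6}{11}\right) = 3741 \left(-11 + 36 + \frac{6}{11}\right) = 3741 \cdot \frac{281}{11} = \frac{1051221}{11}$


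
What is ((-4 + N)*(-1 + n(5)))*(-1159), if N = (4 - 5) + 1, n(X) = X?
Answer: 18544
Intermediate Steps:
N = 0 (N = -1 + 1 = 0)
((-4 + N)*(-1 + n(5)))*(-1159) = ((-4 + 0)*(-1 + 5))*(-1159) = -4*4*(-1159) = -16*(-1159) = 18544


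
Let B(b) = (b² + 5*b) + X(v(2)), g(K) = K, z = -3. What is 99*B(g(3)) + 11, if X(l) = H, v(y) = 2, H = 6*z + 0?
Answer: 605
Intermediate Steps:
H = -18 (H = 6*(-3) + 0 = -18 + 0 = -18)
X(l) = -18
B(b) = -18 + b² + 5*b (B(b) = (b² + 5*b) - 18 = -18 + b² + 5*b)
99*B(g(3)) + 11 = 99*(-18 + 3² + 5*3) + 11 = 99*(-18 + 9 + 15) + 11 = 99*6 + 11 = 594 + 11 = 605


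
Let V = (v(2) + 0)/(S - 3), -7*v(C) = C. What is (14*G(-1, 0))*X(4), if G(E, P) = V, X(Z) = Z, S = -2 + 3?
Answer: 8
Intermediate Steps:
v(C) = -C/7
S = 1
V = ⅐ (V = (-⅐*2 + 0)/(1 - 3) = (-2/7 + 0)/(-2) = -2/7*(-½) = ⅐ ≈ 0.14286)
G(E, P) = ⅐
(14*G(-1, 0))*X(4) = (14*(⅐))*4 = 2*4 = 8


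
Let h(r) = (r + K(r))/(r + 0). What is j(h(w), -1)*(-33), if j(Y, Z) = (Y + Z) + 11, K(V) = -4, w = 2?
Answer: -297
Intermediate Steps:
h(r) = (-4 + r)/r (h(r) = (r - 4)/(r + 0) = (-4 + r)/r)
j(Y, Z) = 11 + Y + Z
j(h(w), -1)*(-33) = (11 + (-4 + 2)/2 - 1)*(-33) = (11 + (1/2)*(-2) - 1)*(-33) = (11 - 1 - 1)*(-33) = 9*(-33) = -297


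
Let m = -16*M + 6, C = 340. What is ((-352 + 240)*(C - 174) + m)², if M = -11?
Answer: 338928100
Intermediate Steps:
m = 182 (m = -16*(-11) + 6 = 176 + 6 = 182)
((-352 + 240)*(C - 174) + m)² = ((-352 + 240)*(340 - 174) + 182)² = (-112*166 + 182)² = (-18592 + 182)² = (-18410)² = 338928100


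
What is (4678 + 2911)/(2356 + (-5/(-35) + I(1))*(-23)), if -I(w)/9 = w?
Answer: 53123/17918 ≈ 2.9648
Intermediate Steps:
I(w) = -9*w
(4678 + 2911)/(2356 + (-5/(-35) + I(1))*(-23)) = (4678 + 2911)/(2356 + (-5/(-35) - 9*1)*(-23)) = 7589/(2356 + (-5*(-1/35) - 9)*(-23)) = 7589/(2356 + (⅐ - 9)*(-23)) = 7589/(2356 - 62/7*(-23)) = 7589/(2356 + 1426/7) = 7589/(17918/7) = 7589*(7/17918) = 53123/17918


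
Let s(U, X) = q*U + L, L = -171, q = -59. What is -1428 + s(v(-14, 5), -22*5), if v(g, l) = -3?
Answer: -1422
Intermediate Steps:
s(U, X) = -171 - 59*U (s(U, X) = -59*U - 171 = -171 - 59*U)
-1428 + s(v(-14, 5), -22*5) = -1428 + (-171 - 59*(-3)) = -1428 + (-171 + 177) = -1428 + 6 = -1422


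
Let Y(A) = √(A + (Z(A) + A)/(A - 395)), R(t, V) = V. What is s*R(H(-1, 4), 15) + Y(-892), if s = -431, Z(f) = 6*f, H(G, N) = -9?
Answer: -6465 + 32*I*√159445/429 ≈ -6465.0 + 29.785*I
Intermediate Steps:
Y(A) = √(A + 7*A/(-395 + A)) (Y(A) = √(A + (6*A + A)/(A - 395)) = √(A + (7*A)/(-395 + A)) = √(A + 7*A/(-395 + A)))
s*R(H(-1, 4), 15) + Y(-892) = -431*15 + √(-892*(-388 - 892)/(-395 - 892)) = -6465 + √(-892*(-1280)/(-1287)) = -6465 + √(-892*(-1/1287)*(-1280)) = -6465 + √(-1141760/1287) = -6465 + 32*I*√159445/429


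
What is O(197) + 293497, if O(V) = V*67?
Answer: 306696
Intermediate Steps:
O(V) = 67*V
O(197) + 293497 = 67*197 + 293497 = 13199 + 293497 = 306696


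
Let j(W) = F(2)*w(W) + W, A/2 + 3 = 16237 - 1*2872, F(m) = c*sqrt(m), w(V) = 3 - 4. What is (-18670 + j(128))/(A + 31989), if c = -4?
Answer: -18542/58713 + 4*sqrt(2)/58713 ≈ -0.31571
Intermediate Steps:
w(V) = -1
F(m) = -4*sqrt(m)
A = 26724 (A = -6 + 2*(16237 - 1*2872) = -6 + 2*(16237 - 2872) = -6 + 2*13365 = -6 + 26730 = 26724)
j(W) = W + 4*sqrt(2) (j(W) = -4*sqrt(2)*(-1) + W = 4*sqrt(2) + W = W + 4*sqrt(2))
(-18670 + j(128))/(A + 31989) = (-18670 + (128 + 4*sqrt(2)))/(26724 + 31989) = (-18542 + 4*sqrt(2))/58713 = (-18542 + 4*sqrt(2))*(1/58713) = -18542/58713 + 4*sqrt(2)/58713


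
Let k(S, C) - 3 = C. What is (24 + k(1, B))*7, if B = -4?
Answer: 161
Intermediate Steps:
k(S, C) = 3 + C
(24 + k(1, B))*7 = (24 + (3 - 4))*7 = (24 - 1)*7 = 23*7 = 161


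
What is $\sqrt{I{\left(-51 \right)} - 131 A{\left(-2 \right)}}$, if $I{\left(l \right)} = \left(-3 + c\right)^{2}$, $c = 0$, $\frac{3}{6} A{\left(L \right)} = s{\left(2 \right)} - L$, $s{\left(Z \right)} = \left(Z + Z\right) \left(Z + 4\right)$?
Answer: $i \sqrt{6803} \approx 82.48 i$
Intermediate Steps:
$s{\left(Z \right)} = 2 Z \left(4 + Z\right)$
$A{\left(L \right)} = 48 - 2 L$ ($A{\left(L \right)} = 2 \left(2 \cdot 2 \left(4 + 2\right) - L\right) = 2 \left(2 \cdot 2 \cdot 6 - L\right) = 2 \left(24 - L\right) = 48 - 2 L$)
$I{\left(l \right)} = 9$ ($I{\left(l \right)} = \left(-3 + 0\right)^{2} = \left(-3\right)^{2} = 9$)
$\sqrt{I{\left(-51 \right)} - 131 A{\left(-2 \right)}} = \sqrt{9 - 131 \left(48 - -4\right)} = \sqrt{9 - 131 \left(48 + 4\right)} = \sqrt{9 - 6812} = \sqrt{-6803} = i \sqrt{6803}$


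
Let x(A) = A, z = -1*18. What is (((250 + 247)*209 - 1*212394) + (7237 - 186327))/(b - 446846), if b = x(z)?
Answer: 287611/446864 ≈ 0.64362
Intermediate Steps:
z = -18
b = -18
(((250 + 247)*209 - 1*212394) + (7237 - 186327))/(b - 446846) = (((250 + 247)*209 - 1*212394) + (7237 - 186327))/(-18 - 446846) = ((497*209 - 212394) - 179090)/(-446864) = ((103873 - 212394) - 179090)*(-1/446864) = (-108521 - 179090)*(-1/446864) = -287611*(-1/446864) = 287611/446864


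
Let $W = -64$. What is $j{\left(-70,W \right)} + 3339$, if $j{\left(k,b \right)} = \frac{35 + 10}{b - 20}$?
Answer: $\frac{93477}{28} \approx 3338.5$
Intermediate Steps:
$j{\left(k,b \right)} = \frac{45}{-20 + b}$
$j{\left(-70,W \right)} + 3339 = \frac{45}{-20 - 64} + 3339 = \frac{45}{-84} + 3339 = 45 \left(- \frac{1}{84}\right) + 3339 = - \frac{15}{28} + 3339 = \frac{93477}{28}$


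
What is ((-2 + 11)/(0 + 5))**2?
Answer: 81/25 ≈ 3.2400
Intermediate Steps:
((-2 + 11)/(0 + 5))**2 = (9/5)**2 = 81/25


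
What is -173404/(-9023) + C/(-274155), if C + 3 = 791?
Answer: 6790351928/353385795 ≈ 19.215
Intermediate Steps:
C = 788 (C = -3 + 791 = 788)
-173404/(-9023) + C/(-274155) = -173404/(-9023) + 788/(-274155) = -173404*(-1/9023) + 788*(-1/274155) = 24772/1289 - 788/274155 = 6790351928/353385795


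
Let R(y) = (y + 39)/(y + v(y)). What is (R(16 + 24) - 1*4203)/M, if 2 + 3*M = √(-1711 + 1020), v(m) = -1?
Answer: 327676/9035 + 163838*I*√691/9035 ≈ 36.267 + 476.68*I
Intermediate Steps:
R(y) = (39 + y)/(-1 + y) (R(y) = (y + 39)/(y - 1) = (39 + y)/(-1 + y))
M = -⅔ + I*√691/3 (M = -⅔ + √(-1711 + 1020)/3 = -⅔ + √(-691)/3 = -⅔ + (I*√691)/3 = -⅔ + I*√691/3 ≈ -0.66667 + 8.7623*I)
(R(16 + 24) - 1*4203)/M = ((39 + (16 + 24))/(-1 + (16 + 24)) - 1*4203)/(-⅔ + I*√691/3) = ((39 + 40)/(-1 + 40) - 4203)/(-⅔ + I*√691/3) = (79/39 - 4203)/(-⅔ + I*√691/3) = -163838/(39*(-⅔ + I*√691/3))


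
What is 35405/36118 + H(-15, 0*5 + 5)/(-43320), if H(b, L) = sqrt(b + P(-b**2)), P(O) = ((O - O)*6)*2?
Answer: 35405/36118 - I*sqrt(15)/43320 ≈ 0.98026 - 8.9404e-5*I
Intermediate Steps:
P(O) = 0 (P(O) = (0*6)*2 = 0*2 = 0)
H(b, L) = sqrt(b) (H(b, L) = sqrt(b + 0) = sqrt(b))
35405/36118 + H(-15, 0*5 + 5)/(-43320) = 35405/36118 + sqrt(-15)/(-43320) = 35405*(1/36118) + (I*sqrt(15))*(-1/43320) = 35405/36118 - I*sqrt(15)/43320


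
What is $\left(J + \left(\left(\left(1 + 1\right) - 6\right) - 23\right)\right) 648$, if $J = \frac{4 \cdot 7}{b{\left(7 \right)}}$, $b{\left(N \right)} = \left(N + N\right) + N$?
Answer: $-16632$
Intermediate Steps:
$b{\left(N \right)} = 3 N$ ($b{\left(N \right)} = 2 N + N = 3 N$)
$J = \frac{4}{3}$ ($J = \frac{4 \cdot 7}{3 \cdot 7} = \frac{28}{21} = 28 \cdot \frac{1}{21} = \frac{4}{3} \approx 1.3333$)
$\left(J + \left(\left(\left(1 + 1\right) - 6\right) - 23\right)\right) 648 = \left(\frac{4}{3} + \left(\left(\left(1 + 1\right) - 6\right) - 23\right)\right) 648 = \left(\frac{4}{3} + \left(\left(2 - 6\right) - 23\right)\right) 648 = \left(\frac{4}{3} - 27\right) 648 = \left(- \frac{77}{3}\right) 648 = -16632$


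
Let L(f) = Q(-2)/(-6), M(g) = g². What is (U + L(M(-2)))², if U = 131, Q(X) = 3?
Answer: 68121/4 ≈ 17030.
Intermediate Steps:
L(f) = -½ (L(f) = 3/(-6) = 3*(-⅙) = -½)
(U + L(M(-2)))² = (131 - ½)² = (261/2)² = 68121/4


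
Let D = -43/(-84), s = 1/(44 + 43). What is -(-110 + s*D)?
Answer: 803837/7308 ≈ 109.99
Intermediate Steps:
s = 1/87 ≈ 0.011494
D = 43/84 (D = -43*(-1/84) = 43/84 ≈ 0.51190)
-(-110 + s*D) = -(-110 + (1/87)*(43/84)) = -(-110 + 43/7308) = -1*(-803837/7308) = 803837/7308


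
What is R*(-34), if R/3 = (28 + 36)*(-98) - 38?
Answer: 643620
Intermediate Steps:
R = -18930 (R = 3*((28 + 36)*(-98) - 38) = 3*(64*(-98) - 38) = 3*(-6272 - 38) = 3*(-6310) = -18930)
R*(-34) = -18930*(-34) = 643620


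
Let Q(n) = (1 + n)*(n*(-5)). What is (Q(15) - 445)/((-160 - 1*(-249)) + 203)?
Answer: -1645/292 ≈ -5.6336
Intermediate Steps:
Q(n) = -5*n*(1 + n) (Q(n) = (1 + n)*(-5*n) = -5*n*(1 + n))
(Q(15) - 445)/((-160 - 1*(-249)) + 203) = (-5*15*(1 + 15) - 445)/((-160 - 1*(-249)) + 203) = (-5*15*16 - 445)/((-160 + 249) + 203) = (-1200 - 445)/(89 + 203) = -1645/292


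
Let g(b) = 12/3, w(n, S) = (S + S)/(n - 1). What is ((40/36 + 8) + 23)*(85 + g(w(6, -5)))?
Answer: 25721/9 ≈ 2857.9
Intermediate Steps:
w(n, S) = 2*S/(-1 + n) (w(n, S) = (2*S)/(-1 + n) = 2*S/(-1 + n))
g(b) = 4 (g(b) = 12*(⅓) = 4)
((40/36 + 8) + 23)*(85 + g(w(6, -5))) = ((40/36 + 8) + 23)*(85 + 4) = ((40*(1/36) + 8) + 23)*89 = ((10/9 + 8) + 23)*89 = (82/9 + 23)*89 = (289/9)*89 = 25721/9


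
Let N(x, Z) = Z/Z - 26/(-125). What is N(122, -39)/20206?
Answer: 151/2525750 ≈ 5.9784e-5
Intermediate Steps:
N(x, Z) = 151/125 (N(x, Z) = 1 - 26*(-1/125) = 1 + 26/125 = 151/125)
N(122, -39)/20206 = (151/125)/20206 = (151/125)*(1/20206) = 151/2525750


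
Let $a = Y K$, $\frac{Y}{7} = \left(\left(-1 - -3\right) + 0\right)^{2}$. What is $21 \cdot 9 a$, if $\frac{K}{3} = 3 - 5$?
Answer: $-31752$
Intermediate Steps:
$K = -6$ ($K = 3 \left(3 - 5\right) = 3 \left(-2\right) = -6$)
$Y = 28$ ($Y = 7 \left(\left(-1 - -3\right) + 0\right)^{2} = 7 \left(\left(-1 + 3\right) + 0\right)^{2} = 7 \left(2 + 0\right)^{2} = 7 \cdot 2^{2} = 7 \cdot 4 = 28$)
$a = -168$ ($a = 28 \left(-6\right) = -168$)
$21 \cdot 9 a = 21 \cdot 9 \left(-168\right) = 189 \left(-168\right) = -31752$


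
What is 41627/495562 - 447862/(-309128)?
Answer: 58702864925/38298022484 ≈ 1.5328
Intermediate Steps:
41627/495562 - 447862/(-309128) = 41627*(1/495562) - 447862*(-1/309128) = 41627/495562 + 223931/154564 = 58702864925/38298022484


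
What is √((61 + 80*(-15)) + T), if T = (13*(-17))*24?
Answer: I*√6443 ≈ 80.268*I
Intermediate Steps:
T = -5304 (T = -221*24 = -5304)
√((61 + 80*(-15)) + T) = √((61 + 80*(-15)) - 5304) = √((61 - 1200) - 5304) = √(-1139 - 5304) = √(-6443) = I*√6443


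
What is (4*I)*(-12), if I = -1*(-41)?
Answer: -1968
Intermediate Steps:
I = 41
(4*I)*(-12) = (4*41)*(-12) = 164*(-12) = -1968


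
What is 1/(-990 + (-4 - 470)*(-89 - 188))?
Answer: 1/130308 ≈ 7.6741e-6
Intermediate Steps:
1/(-990 + (-4 - 470)*(-89 - 188)) = 1/(-990 - 474*(-277)) = 1/(-990 + 131298) = 1/130308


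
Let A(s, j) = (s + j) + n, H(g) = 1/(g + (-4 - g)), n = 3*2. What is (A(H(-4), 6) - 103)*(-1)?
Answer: 365/4 ≈ 91.250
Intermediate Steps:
n = 6
H(g) = -¼ (H(g) = 1/(-4) = -¼)
A(s, j) = 6 + j + s (A(s, j) = (s + j) + 6 = (j + s) + 6 = 6 + j + s)
(A(H(-4), 6) - 103)*(-1) = ((6 + 6 - ¼) - 103)*(-1) = (47/4 - 103)*(-1) = -365/4*(-1) = 365/4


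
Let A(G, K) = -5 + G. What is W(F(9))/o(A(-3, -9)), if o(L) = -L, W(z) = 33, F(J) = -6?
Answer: 33/8 ≈ 4.1250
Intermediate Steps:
W(F(9))/o(A(-3, -9)) = 33/((-(-5 - 3))) = 33/((-1*(-8))) = 33/8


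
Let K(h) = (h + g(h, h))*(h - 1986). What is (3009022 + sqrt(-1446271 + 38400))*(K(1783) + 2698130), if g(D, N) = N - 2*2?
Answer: 5942950846968 + 1975044*I*sqrt(1407871) ≈ 5.943e+12 + 2.3435e+9*I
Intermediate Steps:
g(D, N) = -4 + N (g(D, N) = N - 4 = -4 + N)
K(h) = (-1986 + h)*(-4 + 2*h) (K(h) = (h + (-4 + h))*(h - 1986) = (-4 + 2*h)*(-1986 + h) = (-1986 + h)*(-4 + 2*h))
(3009022 + sqrt(-1446271 + 38400))*(K(1783) + 2698130) = (3009022 + sqrt(-1446271 + 38400))*((7944 - 3976*1783 + 2*1783**2) + 2698130) = (3009022 + sqrt(-1407871))*((7944 - 7089208 + 2*3179089) + 2698130) = (3009022 + I*sqrt(1407871))*((7944 - 7089208 + 6358178) + 2698130) = (3009022 + I*sqrt(1407871))*(-723086 + 2698130) = (3009022 + I*sqrt(1407871))*1975044 = 5942950846968 + 1975044*I*sqrt(1407871)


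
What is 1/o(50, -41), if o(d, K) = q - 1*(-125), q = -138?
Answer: -1/13 ≈ -0.076923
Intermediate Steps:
o(d, K) = -13 (o(d, K) = -138 - 1*(-125) = -138 + 125 = -13)
1/o(50, -41) = 1/(-13) = -1/13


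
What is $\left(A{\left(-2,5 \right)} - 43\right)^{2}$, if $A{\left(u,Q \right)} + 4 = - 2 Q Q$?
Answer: $9409$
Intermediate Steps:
$A{\left(u,Q \right)} = -4 - 2 Q^{2}$ ($A{\left(u,Q \right)} = -4 + - 2 Q Q = -4 - 2 Q^{2}$)
$\left(A{\left(-2,5 \right)} - 43\right)^{2} = \left(\left(-4 - 2 \cdot 5^{2}\right) - 43\right)^{2} = \left(\left(-4 - 50\right) - 43\right)^{2} = \left(-54 - 43\right)^{2} = \left(-97\right)^{2} = 9409$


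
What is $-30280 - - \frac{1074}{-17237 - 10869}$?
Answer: $- \frac{425525377}{14053} \approx -30280.0$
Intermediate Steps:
$-30280 - - \frac{1074}{-17237 - 10869} = -30280 - - \frac{1074}{-28106} = -30280 - \left(-1074\right) \left(- \frac{1}{28106}\right) = -30280 - \frac{537}{14053} = - \frac{425525377}{14053}$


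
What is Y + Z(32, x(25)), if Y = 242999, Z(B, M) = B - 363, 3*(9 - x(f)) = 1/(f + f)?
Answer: 242668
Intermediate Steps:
x(f) = 9 - 1/(6*f) (x(f) = 9 - 1/(3*(f + f)) = 9 - 1/(2*f)/3 = 9 - 1/(6*f))
Z(B, M) = -363 + B
Y + Z(32, x(25)) = 242999 + (-363 + 32) = 242999 - 331 = 242668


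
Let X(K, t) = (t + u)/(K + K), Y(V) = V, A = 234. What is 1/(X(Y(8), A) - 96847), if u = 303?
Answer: -16/1549015 ≈ -1.0329e-5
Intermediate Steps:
X(K, t) = (303 + t)/(2*K) (X(K, t) = (t + 303)/(K + K) = (303 + t)/((2*K)) = (303 + t)*(1/(2*K)) = (303 + t)/(2*K))
1/(X(Y(8), A) - 96847) = 1/((1/2)*(303 + 234)/8 - 96847) = 1/((1/2)*(1/8)*537 - 96847) = 1/(537/16 - 96847) = 1/(-1549015/16) = -16/1549015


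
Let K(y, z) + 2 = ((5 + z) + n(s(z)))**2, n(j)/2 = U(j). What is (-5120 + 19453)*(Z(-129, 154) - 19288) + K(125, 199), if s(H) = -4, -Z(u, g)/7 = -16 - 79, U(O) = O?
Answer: -266885045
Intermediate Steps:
Z(u, g) = 665 (Z(u, g) = -7*(-16 - 79) = -7*(-95) = 665)
n(j) = 2*j
K(y, z) = -2 + (-3 + z)**2 (K(y, z) = -2 + ((5 + z) + 2*(-4))**2 = -2 + ((5 + z) - 8)**2 = -2 + (-3 + z)**2)
(-5120 + 19453)*(Z(-129, 154) - 19288) + K(125, 199) = (-5120 + 19453)*(665 - 19288) + (-2 + (-3 + 199)**2) = 14333*(-18623) + (-2 + 196**2) = -266923459 + (-2 + 38416) = -266923459 + 38414 = -266885045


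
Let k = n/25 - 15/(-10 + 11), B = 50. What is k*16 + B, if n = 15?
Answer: -902/5 ≈ -180.40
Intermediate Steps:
k = -72/5 (k = 15/25 - 15/(-10 + 11) = 15*(1/25) - 15/1 = 3/5 - 15*1 = 3/5 - 15 = -72/5 ≈ -14.400)
k*16 + B = -72/5*16 + 50 = -1152/5 + 50 = -902/5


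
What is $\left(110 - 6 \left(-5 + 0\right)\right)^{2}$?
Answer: $19600$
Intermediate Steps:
$\left(110 - 6 \left(-5 + 0\right)\right)^{2} = \left(110 - -30\right)^{2} = \left(110 + 30\right)^{2} = 140^{2} = 19600$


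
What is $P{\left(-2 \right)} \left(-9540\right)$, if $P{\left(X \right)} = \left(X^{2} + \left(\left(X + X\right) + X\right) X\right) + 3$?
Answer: $-181260$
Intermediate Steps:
$P{\left(X \right)} = 3 + 4 X^{2}$ ($P{\left(X \right)} = \left(X^{2} + \left(2 X + X\right) X\right) + 3 = \left(X^{2} + 3 X X\right) + 3 = \left(X^{2} + 3 X^{2}\right) + 3 = 4 X^{2} + 3 = 3 + 4 X^{2}$)
$P{\left(-2 \right)} \left(-9540\right) = \left(3 + 4 \left(-2\right)^{2}\right) \left(-9540\right) = \left(3 + 4 \cdot 4\right) \left(-9540\right) = \left(3 + 16\right) \left(-9540\right) = 19 \left(-9540\right) = -181260$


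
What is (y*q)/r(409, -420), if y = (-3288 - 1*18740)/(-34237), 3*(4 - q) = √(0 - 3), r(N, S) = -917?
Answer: -88112/31395329 + 22028*I*√3/94185987 ≈ -0.0028065 + 0.00040509*I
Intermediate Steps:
q = 4 - I*√3/3 (q = 4 - √(0 - 3)/3 = 4 - I*√3/3 ≈ 4.0 - 0.57735*I)
y = 22028/34237 (y = (-3288 - 18740)*(-1/34237) = -22028*(-1/34237) = 22028/34237 ≈ 0.64340)
(y*q)/r(409, -420) = (22028*(4 - I*√3/3)/34237)/(-917) = (88112/34237 - 22028*I*√3/102711)*(-1/917) = -88112/31395329 + 22028*I*√3/94185987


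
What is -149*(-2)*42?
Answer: 12516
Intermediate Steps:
-149*(-2)*42 = 298*42 = 12516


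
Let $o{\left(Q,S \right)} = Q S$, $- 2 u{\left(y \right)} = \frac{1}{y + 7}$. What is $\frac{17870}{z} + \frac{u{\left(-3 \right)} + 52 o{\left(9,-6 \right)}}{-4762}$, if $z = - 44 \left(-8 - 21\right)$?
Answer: $\frac{177360215}{12152624} \approx 14.594$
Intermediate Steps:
$u{\left(y \right)} = - \frac{1}{2 \left(7 + y\right)}$ ($u{\left(y \right)} = - \frac{1}{2 \left(y + 7\right)} = - \frac{1}{2 \left(7 + y\right)}$)
$z = 1276$ ($z = - 44 \left(-8 + \left(-28 + 7\right)\right) = - 44 \left(-8 - 21\right) = \left(-44\right) \left(-29\right) = 1276$)
$\frac{17870}{z} + \frac{u{\left(-3 \right)} + 52 o{\left(9,-6 \right)}}{-4762} = \frac{17870}{1276} + \frac{- \frac{1}{14 + 2 \left(-3\right)} + 52 \cdot 9 \left(-6\right)}{-4762} = 17870 \cdot \frac{1}{1276} + \left(- \frac{1}{14 - 6} + 52 \left(-54\right)\right) \left(- \frac{1}{4762}\right) = \frac{8935}{638} + \left(- \frac{1}{8} - 2808\right) \left(- \frac{1}{4762}\right) = \frac{8935}{638} - - \frac{22465}{38096} = \frac{8935}{638} + \frac{22465}{38096} = \frac{177360215}{12152624}$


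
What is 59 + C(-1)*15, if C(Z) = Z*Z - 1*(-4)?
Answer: 134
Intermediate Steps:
C(Z) = 4 + Z**2 (C(Z) = Z**2 + 4 = 4 + Z**2)
59 + C(-1)*15 = 59 + (4 + (-1)**2)*15 = 59 + (4 + 1)*15 = 59 + 5*15 = 59 + 75 = 134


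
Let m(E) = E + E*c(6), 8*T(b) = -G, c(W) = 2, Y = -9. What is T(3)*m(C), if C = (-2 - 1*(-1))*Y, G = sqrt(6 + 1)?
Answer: -27*sqrt(7)/8 ≈ -8.9294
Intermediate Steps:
G = sqrt(7) ≈ 2.6458
T(b) = -sqrt(7)/8 (T(b) = (-sqrt(7))/8 = -sqrt(7)/8)
C = 9 (C = (-2 - 1*(-1))*(-9) = (-2 + 1)*(-9) = -1*(-9) = 9)
m(E) = 3*E (m(E) = E + E*2 = E + 2*E = 3*E)
T(3)*m(C) = (-sqrt(7)/8)*(3*9) = -sqrt(7)/8*27 = -27*sqrt(7)/8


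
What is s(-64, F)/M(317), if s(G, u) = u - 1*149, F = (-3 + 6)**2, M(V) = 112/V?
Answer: -1585/4 ≈ -396.25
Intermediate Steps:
F = 9 (F = 3**2 = 9)
s(G, u) = -149 + u (s(G, u) = u - 149 = -149 + u)
s(-64, F)/M(317) = (-149 + 9)/((112/317)) = -140/(112*(1/317)) = -140/112/317 = -140*317/112 = -1585/4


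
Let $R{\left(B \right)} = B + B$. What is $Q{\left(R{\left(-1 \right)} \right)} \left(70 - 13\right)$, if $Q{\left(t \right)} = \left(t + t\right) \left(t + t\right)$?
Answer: $912$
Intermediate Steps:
$R{\left(B \right)} = 2 B$
$Q{\left(t \right)} = 4 t^{2}$ ($Q{\left(t \right)} = 2 t 2 t = 4 t^{2}$)
$Q{\left(R{\left(-1 \right)} \right)} \left(70 - 13\right) = 4 \left(2 \left(-1\right)\right)^{2} \left(70 - 13\right) = 4 \left(-2\right)^{2} \cdot 57 = 4 \cdot 4 \cdot 57 = 16 \cdot 57 = 912$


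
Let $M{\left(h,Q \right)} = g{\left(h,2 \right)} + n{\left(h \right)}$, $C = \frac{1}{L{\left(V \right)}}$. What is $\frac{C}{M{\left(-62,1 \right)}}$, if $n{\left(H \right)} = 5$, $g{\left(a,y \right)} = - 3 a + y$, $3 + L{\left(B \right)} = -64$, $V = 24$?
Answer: $- \frac{1}{12931} \approx -7.7334 \cdot 10^{-5}$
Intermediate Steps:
$L{\left(B \right)} = -67$ ($L{\left(B \right)} = -3 - 64 = -67$)
$g{\left(a,y \right)} = y - 3 a$
$C = - \frac{1}{67}$ ($C = \frac{1}{-67} = - \frac{1}{67} \approx -0.014925$)
$M{\left(h,Q \right)} = 7 - 3 h$ ($M{\left(h,Q \right)} = \left(2 - 3 h\right) + 5 = 7 - 3 h$)
$\frac{C}{M{\left(-62,1 \right)}} = - \frac{1}{67 \left(7 - -186\right)} = - \frac{1}{67 \left(7 + 186\right)} = - \frac{1}{67 \cdot 193} = \left(- \frac{1}{67}\right) \frac{1}{193} = - \frac{1}{12931}$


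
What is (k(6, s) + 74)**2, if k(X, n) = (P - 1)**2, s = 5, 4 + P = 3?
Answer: 6084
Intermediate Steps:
P = -1 (P = -4 + 3 = -1)
k(X, n) = 4 (k(X, n) = (-1 - 1)**2 = (-2)**2 = 4)
(k(6, s) + 74)**2 = (4 + 74)**2 = 78**2 = 6084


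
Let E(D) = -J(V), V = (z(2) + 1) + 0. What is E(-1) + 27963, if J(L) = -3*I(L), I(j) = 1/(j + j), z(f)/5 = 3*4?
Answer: 3411489/122 ≈ 27963.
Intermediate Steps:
z(f) = 60 (z(f) = 5*(3*4) = 5*12 = 60)
I(j) = 1/(2*j)
V = 61 (V = (60 + 1) + 0 = 61 + 0 = 61)
J(L) = -3/(2*L)
E(D) = 3/122 (E(D) = -(-3)/(2*61) = -1*(-3/122) = 3/122)
E(-1) + 27963 = 3/122 + 27963 = 3411489/122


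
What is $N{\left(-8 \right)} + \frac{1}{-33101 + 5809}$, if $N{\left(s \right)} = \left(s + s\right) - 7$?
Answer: $- \frac{627717}{27292} \approx -23.0$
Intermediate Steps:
$N{\left(s \right)} = -7 + 2 s$ ($N{\left(s \right)} = 2 s - 7 = -7 + 2 s$)
$N{\left(-8 \right)} + \frac{1}{-33101 + 5809} = \left(-7 + 2 \left(-8\right)\right) + \frac{1}{-33101 + 5809} = \left(-7 - 16\right) + \frac{1}{-27292} = -23 - \frac{1}{27292} = - \frac{627717}{27292}$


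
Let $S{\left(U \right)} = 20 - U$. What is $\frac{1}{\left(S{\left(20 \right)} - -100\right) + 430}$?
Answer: $\frac{1}{530} \approx 0.0018868$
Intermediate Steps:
$\frac{1}{\left(S{\left(20 \right)} - -100\right) + 430} = \frac{1}{\left(\left(20 - 20\right) - -100\right) + 430} = \frac{1}{\left(\left(20 - 20\right) + 100\right) + 430} = \frac{1}{\left(0 + 100\right) + 430} = \frac{1}{100 + 430} = \frac{1}{530}$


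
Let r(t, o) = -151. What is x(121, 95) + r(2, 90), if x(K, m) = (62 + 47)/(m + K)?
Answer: -32507/216 ≈ -150.50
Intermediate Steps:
x(K, m) = 109/(K + m)
x(121, 95) + r(2, 90) = 109/(121 + 95) - 151 = 109/216 - 151 = -32507/216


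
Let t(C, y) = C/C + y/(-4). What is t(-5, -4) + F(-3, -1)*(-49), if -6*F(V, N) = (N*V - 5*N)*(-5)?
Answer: -974/3 ≈ -324.67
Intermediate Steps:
F(V, N) = -25*N/6 + 5*N*V/6 (F(V, N) = -(N*V - 5*N)*(-5)/6 = -(-5*N + N*V)*(-5)/6 = -(25*N - 5*N*V)/6 = -25*N/6 + 5*N*V/6)
t(C, y) = 1 - y/4 (t(C, y) = 1 + y*(-1/4) = 1 - y/4)
t(-5, -4) + F(-3, -1)*(-49) = (1 - 1/4*(-4)) + ((5/6)*(-1)*(-5 - 3))*(-49) = (1 + 1) + ((5/6)*(-1)*(-8))*(-49) = 2 + (20/3)*(-49) = 2 - 980/3 = -974/3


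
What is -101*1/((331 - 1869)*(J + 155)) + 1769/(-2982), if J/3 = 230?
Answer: -574677227/968859255 ≈ -0.59315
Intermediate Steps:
J = 690 (J = 3*230 = 690)
-101*1/((331 - 1869)*(J + 155)) + 1769/(-2982) = -101*1/((331 - 1869)*(690 + 155)) + 1769/(-2982) = -101/((-1538*845)) + 1769*(-1/2982) = -101/(-1299610) - 1769/2982 = -101*(-1/1299610) - 1769/2982 = 101/1299610 - 1769/2982 = -574677227/968859255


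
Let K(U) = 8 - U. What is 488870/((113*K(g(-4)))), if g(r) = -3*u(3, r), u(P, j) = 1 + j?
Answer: -488870/113 ≈ -4326.3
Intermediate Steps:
g(r) = -3 - 3*r (g(r) = -3*(1 + r) = -3 - 3*r)
488870/((113*K(g(-4)))) = 488870/((113*(8 - (-3 - 3*(-4))))) = 488870/((113*(8 - (-3 + 12)))) = 488870/((113*(8 - 1*9))) = 488870/((113*(8 - 9))) = 488870/((113*(-1))) = 488870/(-113) = 488870*(-1/113) = -488870/113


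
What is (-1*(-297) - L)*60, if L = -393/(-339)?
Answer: 2005800/113 ≈ 17750.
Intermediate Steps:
L = 131/113 (L = -393*(-1/339) = 131/113 ≈ 1.1593)
(-1*(-297) - L)*60 = (-1*(-297) - 1*131/113)*60 = (297 - 131/113)*60 = (33430/113)*60 = 2005800/113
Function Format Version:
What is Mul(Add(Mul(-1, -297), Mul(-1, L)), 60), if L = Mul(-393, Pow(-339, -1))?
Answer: Rational(2005800, 113) ≈ 17750.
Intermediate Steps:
L = Rational(131, 113) (L = Mul(-393, Rational(-1, 339)) = Rational(131, 113) ≈ 1.1593)
Mul(Add(Mul(-1, -297), Mul(-1, L)), 60) = Mul(Add(Mul(-1, -297), Mul(-1, Rational(131, 113))), 60) = Mul(Add(297, Rational(-131, 113)), 60) = Mul(Rational(33430, 113), 60) = Rational(2005800, 113)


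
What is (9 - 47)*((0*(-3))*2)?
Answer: 0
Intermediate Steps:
(9 - 47)*((0*(-3))*2) = -0*2 = -38*0 = 0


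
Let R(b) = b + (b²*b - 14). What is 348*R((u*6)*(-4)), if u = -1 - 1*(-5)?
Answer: -307926408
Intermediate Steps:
u = 4 (u = -1 + 5 = 4)
R(b) = -14 + b + b³ (R(b) = b + (b³ - 14) = b + (-14 + b³) = -14 + b + b³)
348*R((u*6)*(-4)) = 348*(-14 + (4*6)*(-4) + ((4*6)*(-4))³) = 348*(-14 + 24*(-4) + (24*(-4))³) = 348*(-14 - 96 + (-96)³) = 348*(-14 - 96 - 884736) = 348*(-884846) = -307926408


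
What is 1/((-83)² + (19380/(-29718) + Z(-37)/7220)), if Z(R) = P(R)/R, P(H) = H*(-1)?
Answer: 35760660/246331861187 ≈ 0.00014517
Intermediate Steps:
P(H) = -H
Z(R) = -1 (Z(R) = (-R)/R = -1)
1/((-83)² + (19380/(-29718) + Z(-37)/7220)) = 1/((-83)² + (19380/(-29718) - 1/7220)) = 1/(6889 + (19380*(-1/29718) - 1*1/7220)) = 1/(6889 + (-3230/4953 - 1/7220)) = 1/(6889 - 23325553/35760660) = 1/(246331861187/35760660) = 35760660/246331861187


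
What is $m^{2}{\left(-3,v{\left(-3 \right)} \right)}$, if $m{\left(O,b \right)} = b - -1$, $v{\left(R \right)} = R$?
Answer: $4$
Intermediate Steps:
$m{\left(O,b \right)} = 1 + b$ ($m{\left(O,b \right)} = b + 1 = 1 + b$)
$m^{2}{\left(-3,v{\left(-3 \right)} \right)} = \left(1 - 3\right)^{2} = \left(-2\right)^{2} = 4$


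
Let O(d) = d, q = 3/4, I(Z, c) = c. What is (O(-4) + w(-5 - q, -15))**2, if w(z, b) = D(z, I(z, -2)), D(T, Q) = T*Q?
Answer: 225/4 ≈ 56.250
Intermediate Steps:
q = 3/4 (q = 3*(1/4) = 3/4 ≈ 0.75000)
D(T, Q) = Q*T
w(z, b) = -2*z
(O(-4) + w(-5 - q, -15))**2 = (-4 - 2*(-5 - 1*3/4))**2 = (-4 - 2*(-5 - 3/4))**2 = (-4 - 2*(-23/4))**2 = (-4 + 23/2)**2 = (15/2)**2 = 225/4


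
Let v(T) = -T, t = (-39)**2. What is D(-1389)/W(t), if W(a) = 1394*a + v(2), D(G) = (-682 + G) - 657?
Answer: -31/24094 ≈ -0.0012866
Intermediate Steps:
t = 1521
D(G) = -1339 + G
W(a) = -2 + 1394*a (W(a) = 1394*a - 1*2 = 1394*a - 2 = -2 + 1394*a)
D(-1389)/W(t) = (-1339 - 1389)/(-2 + 1394*1521) = -2728/(-2 + 2120274) = -2728/2120272 = -2728*1/2120272 = -31/24094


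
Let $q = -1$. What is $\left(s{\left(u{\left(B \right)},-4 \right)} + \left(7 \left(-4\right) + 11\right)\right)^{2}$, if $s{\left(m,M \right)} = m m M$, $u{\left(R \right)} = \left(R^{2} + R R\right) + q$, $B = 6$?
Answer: $407272761$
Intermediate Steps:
$u{\left(R \right)} = -1 + 2 R^{2}$ ($u{\left(R \right)} = \left(R^{2} + R R\right) - 1 = \left(R^{2} + R^{2}\right) - 1 = 2 R^{2} - 1 = -1 + 2 R^{2}$)
$s{\left(m,M \right)} = M m^{2}$ ($s{\left(m,M \right)} = m^{2} M = M m^{2}$)
$\left(s{\left(u{\left(B \right)},-4 \right)} + \left(7 \left(-4\right) + 11\right)\right)^{2} = \left(- 4 \left(-1 + 2 \cdot 6^{2}\right)^{2} + \left(7 \left(-4\right) + 11\right)\right)^{2} = \left(- 4 \left(-1 + 2 \cdot 36\right)^{2} + \left(-28 + 11\right)\right)^{2} = \left(- 4 \left(-1 + 72\right)^{2} - 17\right)^{2} = \left(- 4 \cdot 71^{2} - 17\right)^{2} = \left(\left(-4\right) 5041 - 17\right)^{2} = \left(-20164 - 17\right)^{2} = \left(-20181\right)^{2} = 407272761$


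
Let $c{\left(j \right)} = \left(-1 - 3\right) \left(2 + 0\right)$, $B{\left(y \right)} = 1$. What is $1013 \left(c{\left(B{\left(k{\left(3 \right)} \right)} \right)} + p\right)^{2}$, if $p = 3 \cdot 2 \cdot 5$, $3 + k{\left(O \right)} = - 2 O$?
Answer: $490292$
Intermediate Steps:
$k{\left(O \right)} = -3 - 2 O$
$p = 30$ ($p = 6 \cdot 5 = 30$)
$c{\left(j \right)} = -8$ ($c{\left(j \right)} = \left(-4\right) 2 = -8$)
$1013 \left(c{\left(B{\left(k{\left(3 \right)} \right)} \right)} + p\right)^{2} = 1013 \left(-8 + 30\right)^{2} = 1013 \cdot 22^{2} = 1013 \cdot 484 = 490292$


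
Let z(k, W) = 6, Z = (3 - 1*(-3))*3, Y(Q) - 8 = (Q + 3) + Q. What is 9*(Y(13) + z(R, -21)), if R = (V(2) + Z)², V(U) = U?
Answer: 387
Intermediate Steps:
Y(Q) = 11 + 2*Q (Y(Q) = 8 + ((Q + 3) + Q) = 8 + ((3 + Q) + Q) = 8 + (3 + 2*Q) = 11 + 2*Q)
Z = 18 (Z = (3 + 3)*3 = 6*3 = 18)
R = 400 (R = (2 + 18)² = 20² = 400)
9*(Y(13) + z(R, -21)) = 9*((11 + 2*13) + 6) = 9*((11 + 26) + 6) = 9*(37 + 6) = 9*43 = 387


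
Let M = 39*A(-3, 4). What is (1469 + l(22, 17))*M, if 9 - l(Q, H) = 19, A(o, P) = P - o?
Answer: 398307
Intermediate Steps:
l(Q, H) = -10 (l(Q, H) = 9 - 1*19 = 9 - 19 = -10)
M = 273 (M = 39*(4 - 1*(-3)) = 39*(4 + 3) = 39*7 = 273)
(1469 + l(22, 17))*M = (1469 - 10)*273 = 1459*273 = 398307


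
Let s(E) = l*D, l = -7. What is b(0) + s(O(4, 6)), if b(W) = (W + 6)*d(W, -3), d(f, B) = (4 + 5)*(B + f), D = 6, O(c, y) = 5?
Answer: -204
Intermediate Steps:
d(f, B) = 9*B + 9*f (d(f, B) = 9*(B + f) = 9*B + 9*f)
b(W) = (-27 + 9*W)*(6 + W) (b(W) = (W + 6)*(9*(-3) + 9*W) = (6 + W)*(-27 + 9*W) = (-27 + 9*W)*(6 + W))
s(E) = -42 (s(E) = -7*6 = -42)
b(0) + s(O(4, 6)) = 9*(-3 + 0)*(6 + 0) - 42 = 9*(-3)*6 - 42 = -162 - 42 = -204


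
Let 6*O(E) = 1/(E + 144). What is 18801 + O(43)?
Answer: 21094723/1122 ≈ 18801.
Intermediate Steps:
O(E) = 1/(6*(144 + E)) (O(E) = 1/(6*(E + 144)) = 1/(6*(144 + E)))
18801 + O(43) = 18801 + 1/(6*(144 + 43)) = 18801 + (⅙)/187 = 18801 + (⅙)*(1/187) = 18801 + 1/1122 = 21094723/1122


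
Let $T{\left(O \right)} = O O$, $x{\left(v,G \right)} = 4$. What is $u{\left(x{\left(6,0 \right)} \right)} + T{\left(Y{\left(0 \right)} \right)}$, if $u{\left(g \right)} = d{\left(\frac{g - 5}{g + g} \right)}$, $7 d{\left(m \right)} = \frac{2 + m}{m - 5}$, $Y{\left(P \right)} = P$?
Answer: $- \frac{15}{287} \approx -0.052265$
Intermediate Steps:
$d{\left(m \right)} = \frac{2 + m}{7 \left(-5 + m\right)}$ ($d{\left(m \right)} = \frac{\left(2 + m\right) \frac{1}{m - 5}}{7} = \frac{\left(2 + m\right) \frac{1}{-5 + m}}{7} = \frac{\frac{1}{-5 + m} \left(2 + m\right)}{7} = \frac{2 + m}{7 \left(-5 + m\right)}$)
$u{\left(g \right)} = \frac{2 + \frac{-5 + g}{2 g}}{7 \left(-5 + \frac{-5 + g}{2 g}\right)}$ ($u{\left(g \right)} = \frac{2 + \frac{g - 5}{g + g}}{7 \left(-5 + \frac{g - 5}{g + g}\right)} = \frac{2 + \frac{-5 + g}{2 g}}{7 \left(-5 + \frac{-5 + g}{2 g}\right)}$)
$T{\left(O \right)} = O^{2}$
$u{\left(x{\left(6,0 \right)} \right)} + T{\left(Y{\left(0 \right)} \right)} = \frac{5 \left(1 - 4\right)}{7 \left(5 + 9 \cdot 4\right)} + 0^{2} = \frac{5 \left(1 - 4\right)}{7 \left(5 + 36\right)} + 0 = \frac{5}{7} \cdot \frac{1}{41} \left(-3\right) + 0 = - \frac{15}{287} + 0 = - \frac{15}{287}$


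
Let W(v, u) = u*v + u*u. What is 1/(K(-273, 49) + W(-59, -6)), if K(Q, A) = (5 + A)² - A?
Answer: 1/3257 ≈ 0.00030703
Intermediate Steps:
W(v, u) = u² + u*v (W(v, u) = u*v + u² = u² + u*v)
1/(K(-273, 49) + W(-59, -6)) = 1/(((5 + 49)² - 1*49) - 6*(-6 - 59)) = 1/((54² - 49) - 6*(-65)) = 1/((2916 - 49) + 390) = 1/(2867 + 390) = 1/3257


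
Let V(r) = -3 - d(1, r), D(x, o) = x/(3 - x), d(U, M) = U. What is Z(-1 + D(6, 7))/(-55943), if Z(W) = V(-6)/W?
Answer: -4/167829 ≈ -2.3834e-5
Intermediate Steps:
V(r) = -4 (V(r) = -3 - 1*1 = -3 - 1 = -4)
Z(W) = -4/W
Z(-1 + D(6, 7))/(-55943) = -4/(-1 - 1*6/(-3 + 6))/(-55943) = -4/(-1 - 1*6/3)*(-1/55943) = -4/(-1 - 1*6*⅓)*(-1/55943) = -4/(-1 - 2)*(-1/55943) = -4/(-3)*(-1/55943) = -4*(-⅓)*(-1/55943) = (4/3)*(-1/55943) = -4/167829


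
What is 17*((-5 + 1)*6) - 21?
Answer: -429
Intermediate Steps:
17*((-5 + 1)*6) - 21 = 17*(-4*6) - 21 = 17*(-24) - 21 = -408 - 21 = -429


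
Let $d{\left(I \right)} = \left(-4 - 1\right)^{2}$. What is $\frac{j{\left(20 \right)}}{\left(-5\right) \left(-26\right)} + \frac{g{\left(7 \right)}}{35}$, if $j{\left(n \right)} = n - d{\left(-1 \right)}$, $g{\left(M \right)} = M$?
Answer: $\frac{21}{130} \approx 0.16154$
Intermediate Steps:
$d{\left(I \right)} = 25$ ($d{\left(I \right)} = \left(-5\right)^{2} = 25$)
$j{\left(n \right)} = -25 + n$ ($j{\left(n \right)} = n - 25 = -25 + n$)
$\frac{j{\left(20 \right)}}{\left(-5\right) \left(-26\right)} + \frac{g{\left(7 \right)}}{35} = \frac{-25 + 20}{\left(-5\right) \left(-26\right)} + \frac{7}{35} = - \frac{5}{130} + 7 \cdot \frac{1}{35} = \left(-5\right) \frac{1}{130} + \frac{1}{5} = - \frac{1}{26} + \frac{1}{5} = \frac{21}{130}$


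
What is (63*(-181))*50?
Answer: -570150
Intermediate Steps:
(63*(-181))*50 = -11403*50 = -570150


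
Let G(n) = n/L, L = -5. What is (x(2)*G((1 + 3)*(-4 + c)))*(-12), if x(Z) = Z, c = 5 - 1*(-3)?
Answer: 384/5 ≈ 76.800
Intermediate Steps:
c = 8 (c = 5 + 3 = 8)
G(n) = -n/5 (G(n) = n/(-5) = n*(-1/5) = -n/5)
(x(2)*G((1 + 3)*(-4 + c)))*(-12) = (2*(-(1 + 3)*(-4 + 8)/5))*(-12) = (2*(-4*4/5))*(-12) = (2*(-1/5*16))*(-12) = (2*(-16/5))*(-12) = -32/5*(-12) = 384/5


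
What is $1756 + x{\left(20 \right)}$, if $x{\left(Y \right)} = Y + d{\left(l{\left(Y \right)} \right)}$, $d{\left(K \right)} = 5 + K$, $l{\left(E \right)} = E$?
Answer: $1801$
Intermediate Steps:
$x{\left(Y \right)} = 5 + 2 Y$ ($x{\left(Y \right)} = Y + \left(5 + Y\right) = 5 + 2 Y$)
$1756 + x{\left(20 \right)} = 1756 + \left(5 + 2 \cdot 20\right) = 1756 + \left(5 + 40\right) = 1756 + 45 = 1801$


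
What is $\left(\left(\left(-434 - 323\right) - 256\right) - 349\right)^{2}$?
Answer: $1855044$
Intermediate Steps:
$\left(\left(\left(-434 - 323\right) - 256\right) - 349\right)^{2} = \left(\left(-757 - 256\right) - 349\right)^{2} = \left(-1013 - 349\right)^{2} = \left(-1362\right)^{2} = 1855044$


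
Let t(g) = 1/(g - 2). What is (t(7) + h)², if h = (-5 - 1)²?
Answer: 32761/25 ≈ 1310.4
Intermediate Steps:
t(g) = 1/(-2 + g)
h = 36 (h = (-6)² = 36)
(t(7) + h)² = (1/(-2 + 7) + 36)² = (1/5 + 36)² = (⅕ + 36)² = (181/5)² = 32761/25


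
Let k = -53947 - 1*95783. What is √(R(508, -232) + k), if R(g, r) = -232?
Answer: I*√149962 ≈ 387.25*I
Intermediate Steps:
k = -149730 (k = -53947 - 95783 = -149730)
√(R(508, -232) + k) = √(-232 - 149730) = √(-149962) = I*√149962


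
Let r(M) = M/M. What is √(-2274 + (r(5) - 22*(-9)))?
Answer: 5*I*√83 ≈ 45.552*I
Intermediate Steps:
r(M) = 1
√(-2274 + (r(5) - 22*(-9))) = √(-2274 + (1 - 22*(-9))) = √(-2274 + (1 + 198)) = √(-2274 + 199) = √(-2075) = 5*I*√83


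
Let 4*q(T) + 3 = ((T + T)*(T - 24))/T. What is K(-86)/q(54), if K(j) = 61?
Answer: 244/57 ≈ 4.2807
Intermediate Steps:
q(T) = -51/4 + T/2 (q(T) = -¾ + (((T + T)*(T - 24))/T)/4 = -¾ + (((2*T)*(-24 + T))/T)/4 = -¾ + ((2*T*(-24 + T))/T)/4 = -¾ + (-48 + 2*T)/4 = -¾ + (-12 + T/2) = -51/4 + T/2)
K(-86)/q(54) = 61/(-51/4 + (½)*54) = 61/(-51/4 + 27) = 61/(57/4) = 61*(4/57) = 244/57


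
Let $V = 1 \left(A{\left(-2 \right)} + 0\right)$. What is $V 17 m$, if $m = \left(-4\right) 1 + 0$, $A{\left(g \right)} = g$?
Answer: $136$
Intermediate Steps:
$V = -2$ ($V = 1 \left(-2 + 0\right) = 1 \left(-2\right) = -2$)
$m = -4$ ($m = -4 + 0 = -4$)
$V 17 m = \left(-2\right) 17 \left(-4\right) = \left(-34\right) \left(-4\right) = 136$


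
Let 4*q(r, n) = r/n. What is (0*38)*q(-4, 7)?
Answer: 0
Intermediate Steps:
q(r, n) = r/(4*n) (q(r, n) = (r/n)/4 = r/(4*n))
(0*38)*q(-4, 7) = (0*38)*((¼)*(-4)/7) = 0*((¼)*(-4)*(⅐)) = 0*(-⅐) = 0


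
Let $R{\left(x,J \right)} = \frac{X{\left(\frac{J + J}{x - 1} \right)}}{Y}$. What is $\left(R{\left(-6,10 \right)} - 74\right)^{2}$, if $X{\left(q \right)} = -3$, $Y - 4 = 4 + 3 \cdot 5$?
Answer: $\frac{2907025}{529} \approx 5495.3$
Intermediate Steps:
$Y = 23$ ($Y = 4 + \left(4 + 3 \cdot 5\right) = 4 + \left(4 + 15\right) = 4 + 19 = 23$)
$R{\left(x,J \right)} = - \frac{3}{23}$
$\left(R{\left(-6,10 \right)} - 74\right)^{2} = \left(- \frac{3}{23} - 74\right)^{2} = \left(- \frac{1705}{23}\right)^{2} = \frac{2907025}{529}$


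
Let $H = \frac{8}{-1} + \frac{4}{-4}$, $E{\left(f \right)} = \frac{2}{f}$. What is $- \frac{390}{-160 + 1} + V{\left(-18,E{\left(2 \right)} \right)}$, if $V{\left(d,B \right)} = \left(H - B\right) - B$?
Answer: $- \frac{453}{53} \approx -8.5472$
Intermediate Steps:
$H = -9$ ($H = 8 \left(-1\right) + 4 \left(- \frac{1}{4}\right) = -8 - 1 = -9$)
$V{\left(d,B \right)} = -9 - 2 B$ ($V{\left(d,B \right)} = \left(-9 - B\right) - B = -9 - 2 B$)
$- \frac{390}{-160 + 1} + V{\left(-18,E{\left(2 \right)} \right)} = - \frac{390}{-160 + 1} - \left(9 + 2 \cdot \frac{2}{2}\right) = - \frac{390}{-159} - \left(9 + 2 \cdot 2 \cdot \frac{1}{2}\right) = \left(-390\right) \left(- \frac{1}{159}\right) - 11 = \frac{130}{53} - 11 = - \frac{453}{53}$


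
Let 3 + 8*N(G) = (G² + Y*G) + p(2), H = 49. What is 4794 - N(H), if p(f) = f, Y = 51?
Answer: 33453/8 ≈ 4181.6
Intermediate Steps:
N(G) = -⅛ + G²/8 + 51*G/8 (N(G) = -3/8 + ((G² + 51*G) + 2)/8 = -3/8 + (2 + G² + 51*G)/8 = -3/8 + (¼ + G²/8 + 51*G/8) = -⅛ + G²/8 + 51*G/8)
4794 - N(H) = 4794 - (-⅛ + (⅛)*49² + (51/8)*49) = 4794 - (-⅛ + (⅛)*2401 + 2499/8) = 4794 - (-⅛ + 2401/8 + 2499/8) = 4794 - 1*4899/8 = 4794 - 4899/8 = 33453/8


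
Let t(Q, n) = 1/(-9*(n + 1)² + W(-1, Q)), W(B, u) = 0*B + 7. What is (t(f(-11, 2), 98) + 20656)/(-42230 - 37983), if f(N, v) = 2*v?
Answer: -1821900511/7074947026 ≈ -0.25751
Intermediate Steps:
W(B, u) = 7 (W(B, u) = 0 + 7 = 7)
t(Q, n) = 1/(7 - 9*(1 + n)²) (t(Q, n) = 1/(-9*(n + 1)² + 7) = 1/(-9*(1 + n)² + 7) = 1/(7 - 9*(1 + n)²))
(t(f(-11, 2), 98) + 20656)/(-42230 - 37983) = (-1/(-7 + 9*(1 + 98)²) + 20656)/(-42230 - 37983) = (-1/(-7 + 9*99²) + 20656)/(-80213) = (-1/(-7 + 9*9801) + 20656)*(-1/80213) = (-1/(-7 + 88209) + 20656)*(-1/80213) = (-1/88202 + 20656)*(-1/80213) = (1821900511/88202)*(-1/80213) = -1821900511/7074947026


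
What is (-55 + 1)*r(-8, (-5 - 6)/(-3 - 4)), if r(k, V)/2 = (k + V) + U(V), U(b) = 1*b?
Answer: 3672/7 ≈ 524.57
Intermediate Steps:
U(b) = b
r(k, V) = 2*k + 4*V (r(k, V) = 2*((k + V) + V) = 2*((V + k) + V) = 2*(k + 2*V) = 2*k + 4*V)
(-55 + 1)*r(-8, (-5 - 6)/(-3 - 4)) = (-55 + 1)*(2*(-8) + 4*((-5 - 6)/(-3 - 4))) = -54*(-16 + 4*(-11/(-7))) = -54*(-16 + 4*(-11*(-1/7))) = -54*(-16 + 4*(11/7)) = -54*(-16 + 44/7) = -54*(-68/7) = 3672/7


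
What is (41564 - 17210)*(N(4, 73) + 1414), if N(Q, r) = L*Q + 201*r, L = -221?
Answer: 370253862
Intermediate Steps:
N(Q, r) = -221*Q + 201*r
(41564 - 17210)*(N(4, 73) + 1414) = (41564 - 17210)*((-221*4 + 201*73) + 1414) = 24354*((-884 + 14673) + 1414) = 24354*(13789 + 1414) = 24354*15203 = 370253862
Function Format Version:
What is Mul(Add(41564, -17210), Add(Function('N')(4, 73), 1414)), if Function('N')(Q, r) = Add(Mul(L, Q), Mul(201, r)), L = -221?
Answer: 370253862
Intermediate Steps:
Function('N')(Q, r) = Add(Mul(-221, Q), Mul(201, r))
Mul(Add(41564, -17210), Add(Function('N')(4, 73), 1414)) = Mul(Add(41564, -17210), Add(Add(Mul(-221, 4), Mul(201, 73)), 1414)) = Mul(24354, Add(Add(-884, 14673), 1414)) = Mul(24354, Add(13789, 1414)) = Mul(24354, 15203) = 370253862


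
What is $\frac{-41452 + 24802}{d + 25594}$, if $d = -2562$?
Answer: $- \frac{8325}{11516} \approx -0.72291$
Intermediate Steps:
$\frac{-41452 + 24802}{d + 25594} = \frac{-41452 + 24802}{-2562 + 25594} = - \frac{16650}{23032} = \left(-16650\right) \frac{1}{23032} = - \frac{8325}{11516}$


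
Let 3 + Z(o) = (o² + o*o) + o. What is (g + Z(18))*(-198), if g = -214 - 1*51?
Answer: -78804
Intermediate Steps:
g = -265 (g = -214 - 51 = -265)
Z(o) = -3 + o + 2*o² (Z(o) = -3 + ((o² + o*o) + o) = -3 + ((o² + o²) + o) = -3 + (2*o² + o) = -3 + (o + 2*o²) = -3 + o + 2*o²)
(g + Z(18))*(-198) = (-265 + (-3 + 18 + 2*18²))*(-198) = (-265 + (-3 + 18 + 2*324))*(-198) = (-265 + (-3 + 18 + 648))*(-198) = (-265 + 663)*(-198) = 398*(-198) = -78804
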